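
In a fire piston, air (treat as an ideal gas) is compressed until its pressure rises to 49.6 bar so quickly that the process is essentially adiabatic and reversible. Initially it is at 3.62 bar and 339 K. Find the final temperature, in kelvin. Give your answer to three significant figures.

Along an adiabat T P^((1−γ)/γ) is constant, so T₂ = T₁ (P₂/P₁)^((γ−1)/γ).
For a diatomic ideal gas γ = 7/5, so (γ−1)/γ = 2/7.
T₂ = 339 × (49.6/3.62)^(2/7) = 716.1 K.

T₂ ≈ 716 K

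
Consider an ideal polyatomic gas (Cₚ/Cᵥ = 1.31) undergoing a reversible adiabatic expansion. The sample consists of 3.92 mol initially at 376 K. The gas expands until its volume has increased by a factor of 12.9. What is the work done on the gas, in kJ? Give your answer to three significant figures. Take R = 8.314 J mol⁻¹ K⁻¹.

W ≈ -21.6 kJ

For a reversible adiabat TV^(γ−1) is constant, so T₂ = T₁ (V₁/V₂)^(γ−1).
T₂ = 376 × (1/12.9)^(0.31) = 170.2 K.
Q = 0, so ΔU = W_on_gas = nCᵥΔT with Cᵥ = R/(γ−1) = 26.82 J/(mol·K).
ΔU = 3.92 × 26.82 × (170.2 − 376) = -21640 J.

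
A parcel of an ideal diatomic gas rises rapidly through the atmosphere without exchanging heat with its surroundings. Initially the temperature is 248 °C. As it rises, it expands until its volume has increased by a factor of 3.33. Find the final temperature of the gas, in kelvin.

For a reversible adiabat TV^(γ−1) is constant, so T₂ = T₁ (V₁/V₂)^(γ−1).
For a diatomic ideal gas γ = 7/5, so γ−1 = 2/5.
T₁ = 248 °C = 521.1 K.
T₂ = 521.1 × (1/3.33)^(2/5) = 322.1 K.

T₂ ≈ 322 K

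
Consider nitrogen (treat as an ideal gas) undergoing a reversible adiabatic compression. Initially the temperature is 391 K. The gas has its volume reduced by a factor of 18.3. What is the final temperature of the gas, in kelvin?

T₂ ≈ 1250 K

Adiabatic: T₁V₁^(γ−1) = T₂V₂^(γ−1) ⇒ T₂ = T₁ (V₁/V₂)^(γ−1).
For a diatomic ideal gas γ = 7/5, so γ−1 = 2/5.
T₂ = 391 × 18.3^(2/5) = 1251 K.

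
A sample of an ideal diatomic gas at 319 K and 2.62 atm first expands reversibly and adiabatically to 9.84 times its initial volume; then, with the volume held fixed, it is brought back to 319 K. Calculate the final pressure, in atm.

P₃ ≈ 0.266 atm

For a diatomic ideal gas γ = 7/5.
Adiabatic step (PV^γ = const): P₂ = 2.62×(1/9.84)^(7/5) = 0.1067 atm; T₂ = 319×(1/9.84)^(2/5) = 127.8 K.
Isochoric: P₃ = P₂(T₃/T₂) = 0.1067 × (319/127.8) = 0.2663 atm.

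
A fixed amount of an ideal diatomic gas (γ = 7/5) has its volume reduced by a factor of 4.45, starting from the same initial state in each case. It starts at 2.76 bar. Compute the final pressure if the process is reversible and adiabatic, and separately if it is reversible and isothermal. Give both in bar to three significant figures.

adiabatic: 22.3 bar; isothermal: 12.3 bar

Isothermal: P₂ = P₁(V₁/V₂) = 2.76×4.45 = 12.28 bar.
Adiabatic: P₂ = P₁(V₁/V₂)^γ = 2.76×4.45^(7/5) = 22.32 bar.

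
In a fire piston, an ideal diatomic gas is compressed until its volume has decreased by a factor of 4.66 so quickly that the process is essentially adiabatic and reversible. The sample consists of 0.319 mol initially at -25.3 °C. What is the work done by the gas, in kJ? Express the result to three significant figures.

W ≈ -1.40 kJ

Adiabatic: T₁V₁^(γ−1) = T₂V₂^(γ−1) ⇒ T₂ = T₁ (V₁/V₂)^(γ−1).
γ = 7/5 for a diatomic ideal gas, so γ−1 = 2/5.
T₁ = -25.3 °C = 247.8 K.
T₂ = 247.8 × 4.66^(2/5) = 458.7 K.
Q = 0, so ΔU = W_on_gas = nCᵥΔT with Cᵥ = R/(γ−1) = 20.79 J/(mol·K).
ΔU = 0.319 × 20.79 × (458.7 − 247.8) = 1398 J.
Work done by the gas = −ΔU = -1398 J.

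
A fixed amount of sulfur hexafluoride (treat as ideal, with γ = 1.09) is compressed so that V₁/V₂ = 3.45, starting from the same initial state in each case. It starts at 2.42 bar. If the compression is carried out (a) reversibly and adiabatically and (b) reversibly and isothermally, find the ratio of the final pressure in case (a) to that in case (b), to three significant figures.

P_adiabatic / P_isothermal ≈ 1.12

Isothermal: P_b = P₁(V₁/V₂) = 2.42×3.45.
Adiabatic: P_a = P₁(V₁/V₂)^γ = 2.42×3.45^(1.09).
P_a/P_b = (V₁/V₂)^(γ−1) = 3.45^(0.09) = 1.118.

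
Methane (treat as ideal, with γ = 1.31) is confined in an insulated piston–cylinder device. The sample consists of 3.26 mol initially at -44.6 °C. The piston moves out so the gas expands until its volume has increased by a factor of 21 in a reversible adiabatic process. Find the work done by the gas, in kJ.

W ≈ 12.2 kJ

Adiabatic: T₁V₁^(γ−1) = T₂V₂^(γ−1) ⇒ T₂ = T₁ (V₁/V₂)^(γ−1).
T₁ = -44.6 °C = 228.5 K.
T₂ = 228.5 × (1/21)^(0.31) = 88.94 K.
Q = 0, so ΔU = W_on_gas = nCᵥΔT with Cᵥ = R/(γ−1) = 26.82 J/(mol·K).
ΔU = 3.26 × 26.82 × (88.94 − 228.5) = -12210 J.
Work done by the gas = −ΔU = 12210 J.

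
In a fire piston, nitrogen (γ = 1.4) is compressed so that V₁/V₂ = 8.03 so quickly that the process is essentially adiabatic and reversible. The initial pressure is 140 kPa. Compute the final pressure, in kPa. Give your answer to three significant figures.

P₂ ≈ 2590 kPa

Adiabatic: P₁V₁^γ = P₂V₂^γ ⇒ P₂ = P₁ (V₁/V₂)^γ.
P₂ = 140 × 8.03^(1.4) = 2587 kPa.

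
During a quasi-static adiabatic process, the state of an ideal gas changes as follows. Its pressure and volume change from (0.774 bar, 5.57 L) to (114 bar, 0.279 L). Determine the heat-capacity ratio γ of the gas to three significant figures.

γ ≈ 1.67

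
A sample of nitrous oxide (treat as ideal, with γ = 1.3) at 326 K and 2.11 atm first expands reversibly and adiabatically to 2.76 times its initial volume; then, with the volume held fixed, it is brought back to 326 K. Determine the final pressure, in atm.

P₃ ≈ 0.764 atm

Adiabatic step (PV^γ = const): P₂ = 2.11×(1/2.76)^(1.3) = 0.5638 atm; T₂ = 326×(1/2.76)^(0.3) = 240.4 K.
Isochoric: P₃ = P₂(T₃/T₂) = 0.5638 × (326/240.4) = 0.7645 atm.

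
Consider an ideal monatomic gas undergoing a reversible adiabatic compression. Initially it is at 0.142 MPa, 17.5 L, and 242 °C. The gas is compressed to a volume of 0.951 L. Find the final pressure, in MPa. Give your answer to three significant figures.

P₂ ≈ 18.2 MPa

Adiabatic: P₁V₁^γ = P₂V₂^γ ⇒ P₂ = P₁ (V₁/V₂)^γ.
γ = 5/3 for a monatomic ideal gas.
P₂ = 0.142 × (17.5/0.951)^(5/3) = 18.21 MPa.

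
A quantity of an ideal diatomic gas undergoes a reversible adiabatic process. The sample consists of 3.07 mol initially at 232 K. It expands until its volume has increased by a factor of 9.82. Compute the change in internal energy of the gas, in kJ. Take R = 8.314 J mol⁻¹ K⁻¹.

ΔU ≈ -8.87 kJ

For a reversible adiabat TV^(γ−1) is constant, so T₂ = T₁ (V₁/V₂)^(γ−1).
γ = 7/5 for a diatomic ideal gas, so γ−1 = 2/5.
T₂ = 232 × (1/9.82)^(2/5) = 93.03 K.
Q = 0, so ΔU = W_on_gas = nCᵥΔT with Cᵥ = R/(γ−1) = 20.79 J/(mol·K).
ΔU = 3.07 × 20.79 × (93.03 − 232) = -8867 J.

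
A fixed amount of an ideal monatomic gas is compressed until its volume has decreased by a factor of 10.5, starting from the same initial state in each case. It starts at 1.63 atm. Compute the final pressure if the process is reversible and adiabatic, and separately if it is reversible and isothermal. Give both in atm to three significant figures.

adiabatic: 82.1 atm; isothermal: 17.1 atm

For a monatomic ideal gas γ = 5/3.
Isothermal: P₂ = P₁(V₁/V₂) = 1.63×10.5 = 17.11 atm.
Adiabatic: P₂ = P₁(V₁/V₂)^γ = 1.63×10.5^(5/3) = 82.07 atm.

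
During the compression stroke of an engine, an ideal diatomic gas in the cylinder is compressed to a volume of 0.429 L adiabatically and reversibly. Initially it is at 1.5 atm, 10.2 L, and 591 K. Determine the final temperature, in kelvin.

For a reversible adiabat TV^(γ−1) is constant, so T₂ = T₁ (V₁/V₂)^(γ−1).
γ = 7/5 for a diatomic ideal gas.
T₂ = 591 × (10.2/0.429)^(2/5) = 2099 K.

T₂ ≈ 2100 K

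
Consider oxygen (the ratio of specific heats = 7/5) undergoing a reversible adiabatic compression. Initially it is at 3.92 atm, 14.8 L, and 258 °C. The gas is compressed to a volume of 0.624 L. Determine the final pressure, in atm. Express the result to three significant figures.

Since PV^γ is constant along a reversible adiabat, P₂ = P₁ (V₁/V₂)^γ.
P₂ = 3.92 × (14.8/0.624)^(7/5) = 329.9 atm.

P₂ ≈ 330 atm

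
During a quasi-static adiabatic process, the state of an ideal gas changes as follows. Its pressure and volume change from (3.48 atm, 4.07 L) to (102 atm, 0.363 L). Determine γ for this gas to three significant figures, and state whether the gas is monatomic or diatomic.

PV^γ = const ⇒ γ = ln(P₂/P₁) / ln(V₁/V₂).
γ = ln(102/3.48) / ln(4.07/0.363) = 1.398.
γ ≈ 1.40 is close to 7/5, so the gas is diatomic.

γ ≈ 1.40; diatomic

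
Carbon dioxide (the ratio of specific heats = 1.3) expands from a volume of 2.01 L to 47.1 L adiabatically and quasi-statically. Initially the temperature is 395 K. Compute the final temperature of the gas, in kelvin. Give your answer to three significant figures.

T₂ ≈ 153 K

For a reversible adiabat TV^(γ−1) is constant, so T₂ = T₁ (V₁/V₂)^(γ−1).
T₂ = 395 × (2.01/47.1)^(0.3) = 153.3 K.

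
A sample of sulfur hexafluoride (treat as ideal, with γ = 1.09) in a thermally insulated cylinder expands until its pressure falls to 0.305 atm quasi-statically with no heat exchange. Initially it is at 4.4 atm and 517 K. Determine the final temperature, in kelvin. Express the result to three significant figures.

T₂ ≈ 415 K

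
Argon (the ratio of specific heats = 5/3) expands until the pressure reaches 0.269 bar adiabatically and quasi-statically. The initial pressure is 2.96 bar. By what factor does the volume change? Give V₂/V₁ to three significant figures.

V₂/V₁ ≈ 4.22

From PV^γ = const, V₂/V₁ = (P₁/P₂)^(1/γ).
V₂/V₁ = (2.96/0.269)^(3/5) = 4.216.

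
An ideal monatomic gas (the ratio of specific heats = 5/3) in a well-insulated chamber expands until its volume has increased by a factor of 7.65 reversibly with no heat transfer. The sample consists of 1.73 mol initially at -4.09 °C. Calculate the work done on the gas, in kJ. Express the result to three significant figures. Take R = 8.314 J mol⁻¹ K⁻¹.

W ≈ -4.31 kJ

Adiabatic: T₁V₁^(γ−1) = T₂V₂^(γ−1) ⇒ T₂ = T₁ (V₁/V₂)^(γ−1).
T₁ = -4.09 °C = 269.1 K.
T₂ = 269.1 × (1/7.65)^(2/3) = 69.3 K.
Q = 0, so ΔU = W_on_gas = nCᵥΔT with Cᵥ = R/(γ−1) = 12.47 J/(mol·K).
ΔU = 1.73 × 12.47 × (69.3 − 269.1) = -4310 J.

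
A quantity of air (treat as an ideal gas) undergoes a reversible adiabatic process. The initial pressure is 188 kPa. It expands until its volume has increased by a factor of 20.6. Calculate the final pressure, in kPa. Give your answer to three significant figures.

Since PV^γ is constant along a reversible adiabat, P₂ = P₁ (V₁/V₂)^γ.
For a diatomic ideal gas γ = 7/5.
P₂ = 188 × (1/20.6)^(7/5) = 2.721 kPa.

P₂ ≈ 2.72 kPa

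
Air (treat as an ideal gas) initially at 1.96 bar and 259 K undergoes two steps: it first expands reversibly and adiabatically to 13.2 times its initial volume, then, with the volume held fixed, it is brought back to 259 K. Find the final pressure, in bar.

For a diatomic ideal gas γ = 7/5.
Adiabatic step (PV^γ = const): P₂ = 1.96×(1/13.2)^(7/5) = 0.0529 bar; T₂ = 259×(1/13.2)^(2/5) = 92.27 K.
Isochoric: P₃ = P₂(T₃/T₂) = 0.0529 × (259/92.27) = 0.1485 bar.

P₃ ≈ 0.148 bar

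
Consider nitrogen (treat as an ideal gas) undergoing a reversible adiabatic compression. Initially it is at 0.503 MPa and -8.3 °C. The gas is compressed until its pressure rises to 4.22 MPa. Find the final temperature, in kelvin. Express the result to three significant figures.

Adiabatic: T₂/T₁ = (P₂/P₁)^((γ−1)/γ).
For a diatomic ideal gas γ = 7/5, so (γ−1)/γ = 2/7.
T₁ = -8.3 °C = 264.8 K.
T₂ = 264.8 × (4.22/0.503)^(2/7) = 486.3 K.

T₂ ≈ 486 K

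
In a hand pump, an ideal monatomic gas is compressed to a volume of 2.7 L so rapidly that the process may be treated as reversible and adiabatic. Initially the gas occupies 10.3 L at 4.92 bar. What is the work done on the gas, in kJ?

γ = 5/3 for a monatomic ideal gas.
P₂ = P₁(V₁/V₂)^γ = 4.92×(10.3/2.7)^(5/3) = 45.82 bar.
For a reversible adiabat, W_by_gas = (P₁V₁ − P₂V₂)/(γ−1).
W_by = (492000×0.0103 − 4.582×10^6×0.0027) / (2/3) = -10960 J.
W_on_gas = −W_by = 10960 J.

W ≈ 11.0 kJ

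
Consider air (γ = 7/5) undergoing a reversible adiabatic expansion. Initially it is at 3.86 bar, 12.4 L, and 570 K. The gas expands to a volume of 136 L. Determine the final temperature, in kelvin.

Adiabatic: T₁V₁^(γ−1) = T₂V₂^(γ−1) ⇒ T₂ = T₁ (V₁/V₂)^(γ−1).
T₂ = 570 × (12.4/136)^(2/5) = 218.7 K.

T₂ ≈ 219 K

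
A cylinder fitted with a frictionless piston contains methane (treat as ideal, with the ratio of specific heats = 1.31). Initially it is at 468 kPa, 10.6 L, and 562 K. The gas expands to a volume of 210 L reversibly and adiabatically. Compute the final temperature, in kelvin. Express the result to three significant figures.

For a reversible adiabat TV^(γ−1) is constant, so T₂ = T₁ (V₁/V₂)^(γ−1).
T₂ = 562 × (10.6/210)^(0.31) = 222.7 K.

T₂ ≈ 223 K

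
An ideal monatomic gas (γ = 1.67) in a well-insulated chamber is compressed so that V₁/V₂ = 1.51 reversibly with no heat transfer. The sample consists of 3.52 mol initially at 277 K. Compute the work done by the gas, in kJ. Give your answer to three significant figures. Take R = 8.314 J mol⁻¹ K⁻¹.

W ≈ -3.85 kJ

Adiabatic: T₁V₁^(γ−1) = T₂V₂^(γ−1) ⇒ T₂ = T₁ (V₁/V₂)^(γ−1).
T₂ = 277 × 1.51^(0.67) = 365.1 K.
Q = 0, so ΔU = W_on_gas = nCᵥΔT with Cᵥ = R/(γ−1) = 12.41 J/(mol·K).
ΔU = 3.52 × 12.41 × (365.1 − 277) = 3848 J.
Work done by the gas = −ΔU = -3848 J.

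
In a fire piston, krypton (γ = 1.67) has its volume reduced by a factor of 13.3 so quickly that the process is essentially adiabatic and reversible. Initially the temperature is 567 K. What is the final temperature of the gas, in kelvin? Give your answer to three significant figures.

Adiabatic: T₁V₁^(γ−1) = T₂V₂^(γ−1) ⇒ T₂ = T₁ (V₁/V₂)^(γ−1).
T₂ = 567 × 13.3^(0.67) = 3210 K.

T₂ ≈ 3210 K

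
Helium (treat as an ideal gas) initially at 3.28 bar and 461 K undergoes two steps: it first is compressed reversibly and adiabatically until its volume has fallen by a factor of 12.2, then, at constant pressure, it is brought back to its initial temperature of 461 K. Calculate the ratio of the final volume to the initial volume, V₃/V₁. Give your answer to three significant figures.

For a monatomic ideal gas γ = 5/3.
Adiabatic step: V₂/V₁ = 0.08197; T₂ = T₁·12.2^(2/3) = 2443 K.
Isobaric step: V₃/V₂ = T₃/T₂ = 461/2443.
V₃/V₁ = (V₂/V₁)(V₃/V₂) = 0.08197 × (461/2443) = 0.01547.

V₃/V₁ ≈ 0.0155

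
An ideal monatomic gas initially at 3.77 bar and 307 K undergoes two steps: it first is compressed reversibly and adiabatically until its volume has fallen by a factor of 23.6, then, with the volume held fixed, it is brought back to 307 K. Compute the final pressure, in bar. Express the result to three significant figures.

P₃ ≈ 89.0 bar

For a monatomic ideal gas γ = 5/3.
Adiabatic step (PV^γ = const): P₂ = 3.77×23.6^(5/3) = 732 bar; T₂ = 307×23.6^(2/3) = 2526 K.
Isochoric: P₃ = P₂(T₃/T₂) = 732 × (307/2526) = 88.97 bar.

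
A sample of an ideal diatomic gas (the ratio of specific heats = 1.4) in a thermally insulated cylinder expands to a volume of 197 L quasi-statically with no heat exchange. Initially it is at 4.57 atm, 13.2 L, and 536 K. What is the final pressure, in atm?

P₂ ≈ 0.104 atm

Since PV^γ is constant along a reversible adiabat, P₂ = P₁ (V₁/V₂)^γ.
P₂ = 4.57 × (13.2/197)^(1.4) = 0.1039 atm.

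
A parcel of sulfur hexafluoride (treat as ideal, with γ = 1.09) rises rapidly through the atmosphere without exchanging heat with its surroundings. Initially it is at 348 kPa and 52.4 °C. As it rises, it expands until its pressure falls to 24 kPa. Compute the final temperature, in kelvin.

T₂ ≈ 261 K

Adiabatic: T₂/T₁ = (P₂/P₁)^((γ−1)/γ).
T₁ = 52.4 °C = 325.5 K.
T₂ = 325.5 × (24/348)^(0.0826) = 261.1 K.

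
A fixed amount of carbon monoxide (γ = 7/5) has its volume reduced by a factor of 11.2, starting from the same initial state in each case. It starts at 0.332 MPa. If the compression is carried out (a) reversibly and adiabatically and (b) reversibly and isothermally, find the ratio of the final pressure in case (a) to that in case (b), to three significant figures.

P_adiabatic / P_isothermal ≈ 2.63

Isothermal: P_b = P₁(V₁/V₂) = 0.332×11.2.
Adiabatic: P_a = P₁(V₁/V₂)^γ = 0.332×11.2^(7/5).
P_a/P_b = (V₁/V₂)^(γ−1) = 11.2^(2/5) = 2.628.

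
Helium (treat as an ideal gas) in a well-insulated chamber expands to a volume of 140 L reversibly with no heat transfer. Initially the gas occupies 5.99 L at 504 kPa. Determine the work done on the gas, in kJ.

W ≈ -3.97 kJ

γ = 5/3 for a monatomic ideal gas.
P₂ = P₁(V₁/V₂)^γ = 504×(5.99/140)^(5/3) = 2.638 kPa.
For a reversible adiabat, W_by_gas = (P₁V₁ − P₂V₂)/(γ−1).
W_by = (504000×0.00599 − 2638×0.14) / (2/3) = 3974 J.
W_on_gas = −W_by = -3974 J.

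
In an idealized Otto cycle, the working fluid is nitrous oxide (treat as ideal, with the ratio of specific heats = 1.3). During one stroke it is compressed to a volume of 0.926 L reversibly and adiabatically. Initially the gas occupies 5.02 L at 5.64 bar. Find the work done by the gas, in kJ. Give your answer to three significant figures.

W ≈ -6.23 kJ

P₂ = P₁(V₁/V₂)^γ = 5.64×(5.02/0.926)^(1.3) = 50.77 bar.
For a reversible adiabat, W_by_gas = (P₁V₁ − P₂V₂)/(γ−1).
W_by = (564000×0.00502 − 5.077×10^6×0.000926) / (0.3) = -6233 J.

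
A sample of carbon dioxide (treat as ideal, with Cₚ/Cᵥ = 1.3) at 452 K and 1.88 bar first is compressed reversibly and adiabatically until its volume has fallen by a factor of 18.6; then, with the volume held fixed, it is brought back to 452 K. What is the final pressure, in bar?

P₃ ≈ 35.0 bar

Adiabatic step (PV^γ = const): P₂ = 1.88×18.6^(1.3) = 84.05 bar; T₂ = 452×18.6^(0.3) = 1086 K.
Isochoric: P₃ = P₂(T₃/T₂) = 84.05 × (452/1086) = 34.97 bar.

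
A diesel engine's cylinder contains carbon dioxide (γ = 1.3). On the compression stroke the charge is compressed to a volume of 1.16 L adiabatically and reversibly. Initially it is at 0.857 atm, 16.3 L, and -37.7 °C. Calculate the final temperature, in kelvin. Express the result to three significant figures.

For a reversible adiabat TV^(γ−1) is constant, so T₂ = T₁ (V₁/V₂)^(γ−1).
T₁ = -37.7 °C = 235.4 K.
T₂ = 235.4 × (16.3/1.16)^(0.3) = 520.3 K.

T₂ ≈ 520 K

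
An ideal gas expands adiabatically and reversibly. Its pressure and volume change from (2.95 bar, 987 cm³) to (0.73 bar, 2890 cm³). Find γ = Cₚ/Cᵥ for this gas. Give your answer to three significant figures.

γ ≈ 1.30

PV^γ = const ⇒ γ = ln(P₂/P₁) / ln(V₁/V₂).
γ = ln(0.73/2.95) / ln(987/2890) = 1.3.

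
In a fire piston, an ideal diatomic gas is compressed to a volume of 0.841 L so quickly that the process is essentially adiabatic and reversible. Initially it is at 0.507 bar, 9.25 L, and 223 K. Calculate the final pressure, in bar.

P₂ ≈ 14.6 bar

Since PV^γ is constant along a reversible adiabat, P₂ = P₁ (V₁/V₂)^γ.
γ = 7/5 for a diatomic ideal gas.
P₂ = 0.507 × (9.25/0.841)^(7/5) = 14.55 bar.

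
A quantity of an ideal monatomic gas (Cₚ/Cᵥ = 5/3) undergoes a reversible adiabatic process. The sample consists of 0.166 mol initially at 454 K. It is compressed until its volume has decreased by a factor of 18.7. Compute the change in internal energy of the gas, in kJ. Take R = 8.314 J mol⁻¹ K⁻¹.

For a reversible adiabat TV^(γ−1) is constant, so T₂ = T₁ (V₁/V₂)^(γ−1).
T₂ = 454 × 18.7^(2/3) = 3199 K.
Q = 0, so ΔU = W_on_gas = nCᵥΔT with Cᵥ = R/(γ−1) = 12.47 J/(mol·K).
ΔU = 0.166 × 12.47 × (3199 − 454) = 5682 J.

ΔU ≈ 5.68 kJ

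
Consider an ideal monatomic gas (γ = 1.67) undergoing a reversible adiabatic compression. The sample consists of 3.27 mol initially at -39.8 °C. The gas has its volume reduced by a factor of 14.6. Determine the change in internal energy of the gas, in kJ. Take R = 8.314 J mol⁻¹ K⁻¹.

ΔU ≈ 47.6 kJ

For a reversible adiabat TV^(γ−1) is constant, so T₂ = T₁ (V₁/V₂)^(γ−1).
T₁ = -39.8 °C = 233.3 K.
T₂ = 233.3 × 14.6^(0.67) = 1406 K.
Q = 0, so ΔU = W_on_gas = nCᵥΔT with Cᵥ = R/(γ−1) = 12.41 J/(mol·K).
ΔU = 3.27 × 12.41 × (1406 − 233.3) = 47600 J.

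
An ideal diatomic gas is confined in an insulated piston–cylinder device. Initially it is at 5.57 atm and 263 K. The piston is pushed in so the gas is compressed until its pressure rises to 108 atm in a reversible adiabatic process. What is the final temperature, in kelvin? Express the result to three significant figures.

Along an adiabat T P^((1−γ)/γ) is constant, so T₂ = T₁ (P₂/P₁)^((γ−1)/γ).
For a diatomic ideal gas γ = 7/5, so (γ−1)/γ = 2/7.
T₂ = 263 × (108/5.57)^(2/7) = 613.5 K.

T₂ ≈ 614 K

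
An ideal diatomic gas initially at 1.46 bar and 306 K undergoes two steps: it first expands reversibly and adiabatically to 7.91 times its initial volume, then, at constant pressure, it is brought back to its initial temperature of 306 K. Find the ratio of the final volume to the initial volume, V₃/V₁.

For a diatomic ideal gas γ = 7/5.
Adiabatic step: V₂/V₁ = 7.91; T₂ = T₁·(1/7.91)^(2/5) = 133.8 K.
Isobaric step: V₃/V₂ = T₃/T₂ = 306/133.8.
V₃/V₁ = (V₂/V₁)(V₃/V₂) = 7.91 × (306/133.8) = 18.09.

V₃/V₁ ≈ 18.1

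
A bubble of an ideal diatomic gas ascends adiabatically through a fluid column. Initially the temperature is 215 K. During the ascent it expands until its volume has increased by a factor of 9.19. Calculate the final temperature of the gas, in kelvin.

T₂ ≈ 88.5 K

For a reversible adiabat TV^(γ−1) is constant, so T₂ = T₁ (V₁/V₂)^(γ−1).
For a diatomic ideal gas γ = 7/5, so γ−1 = 2/5.
T₂ = 215 × (1/9.19)^(2/5) = 88.53 K.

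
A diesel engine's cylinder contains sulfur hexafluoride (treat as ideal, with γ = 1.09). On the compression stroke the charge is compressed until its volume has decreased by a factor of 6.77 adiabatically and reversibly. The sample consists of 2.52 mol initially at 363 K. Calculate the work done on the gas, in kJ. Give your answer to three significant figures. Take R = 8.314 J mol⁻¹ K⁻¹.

W ≈ 15.9 kJ

Adiabatic: T₁V₁^(γ−1) = T₂V₂^(γ−1) ⇒ T₂ = T₁ (V₁/V₂)^(γ−1).
T₂ = 363 × 6.77^(0.09) = 431.2 K.
Q = 0, so ΔU = W_on_gas = nCᵥΔT with Cᵥ = R/(γ−1) = 92.38 J/(mol·K).
ΔU = 2.52 × 92.38 × (431.2 − 363) = 15870 J.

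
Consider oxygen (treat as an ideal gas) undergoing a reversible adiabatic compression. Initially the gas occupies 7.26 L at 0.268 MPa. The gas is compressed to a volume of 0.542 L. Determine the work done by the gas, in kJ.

W ≈ -8.87 kJ

γ = 7/5 for a diatomic ideal gas.
P₂ = P₁(V₁/V₂)^γ = 0.268×(7.26/0.542)^(7/5) = 10.14 MPa.
For a reversible adiabat, W_by_gas = (P₁V₁ − P₂V₂)/(γ−1).
W_by = (268000×0.00726 − 1.014×10^7×0.000542) / (2/5) = -8869 J.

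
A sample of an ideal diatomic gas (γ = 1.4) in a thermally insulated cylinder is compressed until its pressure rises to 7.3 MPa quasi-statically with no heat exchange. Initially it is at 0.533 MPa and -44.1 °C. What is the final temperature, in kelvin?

Along an adiabat T P^((1−γ)/γ) is constant, so T₂ = T₁ (P₂/P₁)^((γ−1)/γ).
T₁ = -44.1 °C = 229 K.
T₂ = 229 × (7.3/0.533)^(0.286) = 483.8 K.

T₂ ≈ 484 K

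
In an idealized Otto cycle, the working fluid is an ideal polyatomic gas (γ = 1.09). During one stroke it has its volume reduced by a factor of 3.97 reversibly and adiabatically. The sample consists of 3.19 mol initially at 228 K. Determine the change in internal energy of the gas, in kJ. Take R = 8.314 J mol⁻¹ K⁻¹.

ΔU ≈ 8.88 kJ

For a reversible adiabat TV^(γ−1) is constant, so T₂ = T₁ (V₁/V₂)^(γ−1).
T₂ = 228 × 3.97^(0.09) = 258.1 K.
Q = 0, so ΔU = W_on_gas = nCᵥΔT with Cᵥ = R/(γ−1) = 92.38 J/(mol·K).
ΔU = 3.19 × 92.38 × (258.1 − 228) = 8877 J.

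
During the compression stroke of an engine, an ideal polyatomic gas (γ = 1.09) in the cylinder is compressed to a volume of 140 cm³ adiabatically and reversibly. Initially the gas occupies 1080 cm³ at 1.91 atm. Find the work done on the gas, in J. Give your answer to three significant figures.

P₂ = P₁(V₁/V₂)^γ = 1.91×(1080/140)^(1.09) = 17.71 atm.
For a reversible adiabat, W_by_gas = (P₁V₁ − P₂V₂)/(γ−1).
W_by = (193500×0.00108 − 1.794×10^6×0.00014) / (0.09) = -468.8 J.
W_on_gas = −W_by = 468.8 J.

W ≈ 469 J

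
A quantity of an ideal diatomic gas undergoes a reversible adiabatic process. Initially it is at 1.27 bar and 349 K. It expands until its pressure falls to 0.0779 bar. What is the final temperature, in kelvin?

Along an adiabat T P^((1−γ)/γ) is constant, so T₂ = T₁ (P₂/P₁)^((γ−1)/γ).
For a diatomic ideal gas γ = 7/5, so (γ−1)/γ = 2/7.
T₂ = 349 × (0.0779/1.27)^(2/7) = 157.2 K.

T₂ ≈ 157 K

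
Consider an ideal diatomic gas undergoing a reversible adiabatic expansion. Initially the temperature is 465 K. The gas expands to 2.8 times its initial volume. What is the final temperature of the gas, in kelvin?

T₂ ≈ 308 K

For a reversible adiabat TV^(γ−1) is constant, so T₂ = T₁ (V₁/V₂)^(γ−1).
For a diatomic ideal gas γ = 7/5, so γ−1 = 2/5.
T₂ = 465 × (1/2.8)^(2/5) = 308 K.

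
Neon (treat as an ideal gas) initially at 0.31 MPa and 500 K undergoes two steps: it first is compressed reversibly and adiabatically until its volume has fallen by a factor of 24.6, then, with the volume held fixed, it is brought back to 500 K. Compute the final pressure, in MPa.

For a monatomic ideal gas γ = 5/3.
Adiabatic step (PV^γ = const): P₂ = 0.31×24.6^(5/3) = 64.5 MPa; T₂ = 500×24.6^(2/3) = 4229 K.
Isochoric: P₃ = P₂(T₃/T₂) = 64.5 × (500/4229) = 7.626 MPa.

P₃ ≈ 7.63 MPa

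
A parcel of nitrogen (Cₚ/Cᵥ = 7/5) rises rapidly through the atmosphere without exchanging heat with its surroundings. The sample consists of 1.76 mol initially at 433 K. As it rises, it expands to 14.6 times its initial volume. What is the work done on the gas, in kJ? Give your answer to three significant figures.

W ≈ -10.4 kJ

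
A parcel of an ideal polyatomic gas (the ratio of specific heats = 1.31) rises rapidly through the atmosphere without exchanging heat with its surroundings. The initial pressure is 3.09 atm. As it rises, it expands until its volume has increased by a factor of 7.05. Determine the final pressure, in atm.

Since PV^γ is constant along a reversible adiabat, P₂ = P₁ (V₁/V₂)^γ.
P₂ = 3.09 × (1/7.05)^(1.31) = 0.2392 atm.

P₂ ≈ 0.239 atm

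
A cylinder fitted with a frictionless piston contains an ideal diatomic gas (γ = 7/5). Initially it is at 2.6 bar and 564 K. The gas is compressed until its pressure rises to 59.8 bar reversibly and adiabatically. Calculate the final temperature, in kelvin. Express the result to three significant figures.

T₂ ≈ 1380 K

Along an adiabat T P^((1−γ)/γ) is constant, so T₂ = T₁ (P₂/P₁)^((γ−1)/γ).
T₂ = 564 × (59.8/2.6)^(2/7) = 1381 K.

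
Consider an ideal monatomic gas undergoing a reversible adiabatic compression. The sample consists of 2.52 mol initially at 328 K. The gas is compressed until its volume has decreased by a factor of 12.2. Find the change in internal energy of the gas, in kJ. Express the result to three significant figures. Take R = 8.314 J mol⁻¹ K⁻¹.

For a reversible adiabat TV^(γ−1) is constant, so T₂ = T₁ (V₁/V₂)^(γ−1).
γ = 5/3 for a monatomic ideal gas, so γ−1 = 2/3.
T₂ = 328 × 12.2^(2/3) = 1738 K.
Q = 0, so ΔU = W_on_gas = nCᵥΔT with Cᵥ = R/(γ−1) = 12.47 J/(mol·K).
ΔU = 2.52 × 12.47 × (1738 − 328) = 44320 J.

ΔU ≈ 44.3 kJ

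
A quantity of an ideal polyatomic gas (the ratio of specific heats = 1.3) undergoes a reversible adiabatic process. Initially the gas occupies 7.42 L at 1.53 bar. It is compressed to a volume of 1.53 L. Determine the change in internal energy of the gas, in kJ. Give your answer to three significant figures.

ΔU ≈ 2.29 kJ

P₂ = P₁(V₁/V₂)^γ = 1.53×(7.42/1.53)^(1.3) = 11.92 bar.
For a reversible adiabat, W_by_gas = (P₁V₁ − P₂V₂)/(γ−1).
W_by = (153000×0.00742 − 1.192×10^6×0.00153) / (0.3) = -2293 J.
Q = 0 ⇒ ΔU = −W_by = 2293 J.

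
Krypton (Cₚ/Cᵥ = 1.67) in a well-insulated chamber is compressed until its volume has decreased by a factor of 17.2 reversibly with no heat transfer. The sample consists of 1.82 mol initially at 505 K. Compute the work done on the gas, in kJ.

W ≈ 65.3 kJ

For a reversible adiabat TV^(γ−1) is constant, so T₂ = T₁ (V₁/V₂)^(γ−1).
T₂ = 505 × 17.2^(0.67) = 3397 K.
Q = 0, so ΔU = W_on_gas = nCᵥΔT with Cᵥ = R/(γ−1) = 12.41 J/(mol·K).
ΔU = 1.82 × 12.41 × (3397 − 505) = 65310 J.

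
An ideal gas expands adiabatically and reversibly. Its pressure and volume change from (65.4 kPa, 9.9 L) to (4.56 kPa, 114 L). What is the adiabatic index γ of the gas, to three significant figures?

γ ≈ 1.09

PV^γ = const ⇒ γ = ln(P₂/P₁) / ln(V₁/V₂).
γ = ln(4.56/65.4) / ln(9.9/114) = 1.09.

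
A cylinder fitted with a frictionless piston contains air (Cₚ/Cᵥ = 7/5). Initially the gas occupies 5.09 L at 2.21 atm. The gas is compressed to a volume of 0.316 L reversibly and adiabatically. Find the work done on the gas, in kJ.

W ≈ 5.81 kJ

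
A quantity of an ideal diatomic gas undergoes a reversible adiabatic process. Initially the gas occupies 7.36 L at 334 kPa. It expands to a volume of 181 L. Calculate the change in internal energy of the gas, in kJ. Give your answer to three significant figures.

ΔU ≈ -4.44 kJ

γ = 7/5 for a diatomic ideal gas.
P₂ = P₁(V₁/V₂)^γ = 334×(7.36/181)^(7/5) = 3.772 kPa.
For a reversible adiabat, W_by_gas = (P₁V₁ − P₂V₂)/(γ−1).
W_by = (334000×0.00736 − 3772×0.181) / (2/5) = 4439 J.
Q = 0 ⇒ ΔU = −W_by = -4439 J.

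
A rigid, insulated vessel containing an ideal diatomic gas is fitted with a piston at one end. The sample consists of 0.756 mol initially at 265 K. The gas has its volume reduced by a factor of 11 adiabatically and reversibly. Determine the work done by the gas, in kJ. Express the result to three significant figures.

W ≈ -6.70 kJ

For a reversible adiabat TV^(γ−1) is constant, so T₂ = T₁ (V₁/V₂)^(γ−1).
γ = 7/5 for a diatomic ideal gas, so γ−1 = 2/5.
T₂ = 265 × 11^(2/5) = 691.5 K.
Q = 0, so ΔU = W_on_gas = nCᵥΔT with Cᵥ = R/(γ−1) = 20.79 J/(mol·K).
ΔU = 0.756 × 20.79 × (691.5 − 265) = 6702 J.
Work done by the gas = −ΔU = -6702 J.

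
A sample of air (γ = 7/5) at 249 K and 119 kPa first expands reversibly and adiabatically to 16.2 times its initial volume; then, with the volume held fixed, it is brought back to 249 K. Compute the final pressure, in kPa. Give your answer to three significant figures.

Adiabatic step (PV^γ = const): P₂ = 119×(1/16.2)^(7/5) = 2.411 kPa; T₂ = 249×(1/16.2)^(2/5) = 81.73 K.
Isochoric: P₃ = P₂(T₃/T₂) = 2.411 × (249/81.73) = 7.346 kPa.

P₃ ≈ 7.35 kPa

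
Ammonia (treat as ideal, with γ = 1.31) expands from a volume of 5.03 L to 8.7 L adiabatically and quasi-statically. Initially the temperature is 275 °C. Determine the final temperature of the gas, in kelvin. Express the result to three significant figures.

T₂ ≈ 463 K

Adiabatic: T₁V₁^(γ−1) = T₂V₂^(γ−1) ⇒ T₂ = T₁ (V₁/V₂)^(γ−1).
T₁ = 275 °C = 548.1 K.
T₂ = 548.1 × (5.03/8.7)^(0.31) = 462.5 K.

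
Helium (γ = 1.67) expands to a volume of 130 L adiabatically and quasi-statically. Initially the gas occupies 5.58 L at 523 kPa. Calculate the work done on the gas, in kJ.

W ≈ -3.83 kJ

P₂ = P₁(V₁/V₂)^γ = 523×(5.58/130)^(1.67) = 2.723 kPa.
For a reversible adiabat, W_by_gas = (P₁V₁ − P₂V₂)/(γ−1).
W_by = (523000×0.00558 − 2723×0.13) / (0.67) = 3827 J.
W_on_gas = −W_by = -3827 J.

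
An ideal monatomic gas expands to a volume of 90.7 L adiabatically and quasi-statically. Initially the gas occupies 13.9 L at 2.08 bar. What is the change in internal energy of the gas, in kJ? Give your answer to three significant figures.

ΔU ≈ -3.09 kJ

γ = 5/3 for a monatomic ideal gas.
P₂ = P₁(V₁/V₂)^γ = 2.08×(13.9/90.7)^(5/3) = 0.09129 bar.
For a reversible adiabat, W_by_gas = (P₁V₁ − P₂V₂)/(γ−1).
W_by = (208000×0.0139 − 9129×0.0907) / (2/3) = 3095 J.
Q = 0 ⇒ ΔU = −W_by = -3095 J.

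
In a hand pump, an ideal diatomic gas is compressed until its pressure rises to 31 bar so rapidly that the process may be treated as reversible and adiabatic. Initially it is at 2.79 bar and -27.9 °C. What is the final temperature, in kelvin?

T₂ ≈ 488 K

Adiabatic: T₂/T₁ = (P₂/P₁)^((γ−1)/γ).
For a diatomic ideal gas γ = 7/5, so (γ−1)/γ = 2/7.
T₁ = -27.9 °C = 245.2 K.
T₂ = 245.2 × (31/2.79)^(2/7) = 488 K.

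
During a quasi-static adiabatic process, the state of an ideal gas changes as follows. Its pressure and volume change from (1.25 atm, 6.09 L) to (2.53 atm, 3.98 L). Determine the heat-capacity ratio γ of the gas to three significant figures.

γ ≈ 1.66

PV^γ = const ⇒ γ = ln(P₂/P₁) / ln(V₁/V₂).
γ = ln(2.53/1.25) / ln(6.09/3.98) = 1.658.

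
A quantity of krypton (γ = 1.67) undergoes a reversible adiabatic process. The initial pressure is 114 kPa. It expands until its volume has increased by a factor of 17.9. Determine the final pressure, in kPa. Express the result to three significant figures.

P₂ ≈ 0.922 kPa

Adiabatic: P₁V₁^γ = P₂V₂^γ ⇒ P₂ = P₁ (V₁/V₂)^γ.
P₂ = 114 × (1/17.9)^(1.67) = 0.9218 kPa.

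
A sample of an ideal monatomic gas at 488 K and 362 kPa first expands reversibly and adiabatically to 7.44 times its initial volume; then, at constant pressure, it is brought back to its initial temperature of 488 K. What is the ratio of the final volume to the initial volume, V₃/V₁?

V₃/V₁ ≈ 28.4

For a monatomic ideal gas γ = 5/3.
Adiabatic step: V₂/V₁ = 7.44; T₂ = T₁·(1/7.44)^(2/3) = 128 K.
Isobaric step: V₃/V₂ = T₃/T₂ = 488/128.
V₃/V₁ = (V₂/V₁)(V₃/V₂) = 7.44 × (488/128) = 28.35.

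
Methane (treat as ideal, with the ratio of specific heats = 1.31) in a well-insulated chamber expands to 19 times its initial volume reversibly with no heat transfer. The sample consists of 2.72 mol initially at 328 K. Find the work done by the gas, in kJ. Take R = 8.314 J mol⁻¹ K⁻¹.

W ≈ 14.3 kJ

Adiabatic: T₁V₁^(γ−1) = T₂V₂^(γ−1) ⇒ T₂ = T₁ (V₁/V₂)^(γ−1).
T₂ = 328 × (1/19)^(0.31) = 131.7 K.
Q = 0, so ΔU = W_on_gas = nCᵥΔT with Cᵥ = R/(γ−1) = 26.82 J/(mol·K).
ΔU = 2.72 × 26.82 × (131.7 − 328) = -14320 J.
Work done by the gas = −ΔU = 14320 J.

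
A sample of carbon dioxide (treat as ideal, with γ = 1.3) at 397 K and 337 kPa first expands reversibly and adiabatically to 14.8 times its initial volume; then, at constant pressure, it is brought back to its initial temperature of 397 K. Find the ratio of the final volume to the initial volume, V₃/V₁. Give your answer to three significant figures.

Adiabatic step: V₂/V₁ = 14.8; T₂ = T₁·(1/14.8)^(0.3) = 176.9 K.
Isobaric step: V₃/V₂ = T₃/T₂ = 397/176.9.
V₃/V₁ = (V₂/V₁)(V₃/V₂) = 14.8 × (397/176.9) = 33.22.

V₃/V₁ ≈ 33.2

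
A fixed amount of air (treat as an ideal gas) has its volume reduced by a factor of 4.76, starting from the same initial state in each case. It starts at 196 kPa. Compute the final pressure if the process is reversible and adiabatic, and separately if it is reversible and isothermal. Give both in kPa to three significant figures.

For a diatomic ideal gas γ = 7/5.
Isothermal: P₂ = P₁(V₁/V₂) = 196×4.76 = 933 kPa.
Adiabatic: P₂ = P₁(V₁/V₂)^γ = 196×4.76^(7/5) = 1741 kPa.

adiabatic: 1740 kPa; isothermal: 933 kPa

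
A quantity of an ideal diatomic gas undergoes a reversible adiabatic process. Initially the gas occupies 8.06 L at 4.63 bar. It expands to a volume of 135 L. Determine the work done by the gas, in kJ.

γ = 7/5 for a diatomic ideal gas.
P₂ = P₁(V₁/V₂)^γ = 4.63×(8.06/135)^(7/5) = 0.08953 bar.
For a reversible adiabat, W_by_gas = (P₁V₁ − P₂V₂)/(γ−1).
W_by = (463000×0.00806 − 8953×0.135) / (2/5) = 6308 J.

W ≈ 6.31 kJ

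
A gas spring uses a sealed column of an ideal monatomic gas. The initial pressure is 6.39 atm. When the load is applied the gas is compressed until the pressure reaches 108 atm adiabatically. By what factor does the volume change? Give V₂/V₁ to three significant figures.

From PV^γ = const, V₂/V₁ = (P₁/P₂)^(1/γ).
For a monatomic ideal gas γ = 5/3.
V₂/V₁ = (6.39/108)^(3/5) = 0.1833.

V₂/V₁ ≈ 0.183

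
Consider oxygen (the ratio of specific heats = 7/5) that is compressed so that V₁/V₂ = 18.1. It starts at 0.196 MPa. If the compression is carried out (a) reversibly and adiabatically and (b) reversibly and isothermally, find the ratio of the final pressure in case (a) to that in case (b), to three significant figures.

Isothermal: P_b = P₁(V₁/V₂) = 0.196×18.1.
Adiabatic: P_a = P₁(V₁/V₂)^γ = 0.196×18.1^(7/5).
P_a/P_b = (V₁/V₂)^(γ−1) = 18.1^(2/5) = 3.185.

P_adiabatic / P_isothermal ≈ 3.18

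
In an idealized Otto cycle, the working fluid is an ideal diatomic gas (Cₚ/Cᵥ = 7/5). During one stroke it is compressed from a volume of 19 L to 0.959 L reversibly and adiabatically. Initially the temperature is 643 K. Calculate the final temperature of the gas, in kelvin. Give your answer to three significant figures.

T₂ ≈ 2120 K

For a reversible adiabat TV^(γ−1) is constant, so T₂ = T₁ (V₁/V₂)^(γ−1).
T₂ = 643 × (19/0.959)^(2/5) = 2123 K.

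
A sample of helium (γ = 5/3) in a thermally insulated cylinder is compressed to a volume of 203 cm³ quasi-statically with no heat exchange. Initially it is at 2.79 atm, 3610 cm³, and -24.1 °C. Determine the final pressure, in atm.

P₂ ≈ 338 atm

Since PV^γ is constant along a reversible adiabat, P₂ = P₁ (V₁/V₂)^γ.
P₂ = 2.79 × (3610/203)^(5/3) = 338 atm.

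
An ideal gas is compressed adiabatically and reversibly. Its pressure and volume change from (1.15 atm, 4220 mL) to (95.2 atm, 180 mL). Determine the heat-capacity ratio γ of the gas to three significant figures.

γ ≈ 1.40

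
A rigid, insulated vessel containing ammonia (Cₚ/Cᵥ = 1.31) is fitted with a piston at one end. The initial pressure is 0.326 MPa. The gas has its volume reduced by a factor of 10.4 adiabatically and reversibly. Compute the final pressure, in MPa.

P₂ ≈ 7.01 MPa

Adiabatic: P₁V₁^γ = P₂V₂^γ ⇒ P₂ = P₁ (V₁/V₂)^γ.
P₂ = 0.326 × 10.4^(1.31) = 7.007 MPa.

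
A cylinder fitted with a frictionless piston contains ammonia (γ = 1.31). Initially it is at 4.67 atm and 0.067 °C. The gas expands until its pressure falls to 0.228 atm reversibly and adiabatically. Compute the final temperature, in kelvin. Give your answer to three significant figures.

T₂ ≈ 134 K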